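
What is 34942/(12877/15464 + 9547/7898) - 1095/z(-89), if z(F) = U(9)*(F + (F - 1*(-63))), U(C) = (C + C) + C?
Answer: 441708775697405/25806416139 ≈ 17116.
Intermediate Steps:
U(C) = 3*C (U(C) = 2*C + C = 3*C)
z(F) = 1701 + 54*F (z(F) = (3*9)*(F + (F - 1*(-63))) = 27*(F + (F + 63)) = 27*(F + (63 + F)) = 27*(63 + 2*F) = 1701 + 54*F)
34942/(12877/15464 + 9547/7898) - 1095/z(-89) = 34942/(12877/15464 + 9547/7898) - 1095/(1701 + 54*(-89)) = 34942/(12877*(1/15464) + 9547*(1/7898)) - 1095/(1701 - 4806) = 34942/(12877/15464 + 9547/7898) - 1095/(-3105) = 34942/(124668677/61067336) - 1095*(-1/3105) = 34942*(61067336/124668677) + 73/207 = 2133814854512/124668677 + 73/207 = 441708775697405/25806416139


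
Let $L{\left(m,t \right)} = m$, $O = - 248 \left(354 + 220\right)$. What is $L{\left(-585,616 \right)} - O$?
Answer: $141767$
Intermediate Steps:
$O = -142352$ ($O = \left(-248\right) 574 = -142352$)
$L{\left(-585,616 \right)} - O = -585 - -142352 = -585 + 142352 = 141767$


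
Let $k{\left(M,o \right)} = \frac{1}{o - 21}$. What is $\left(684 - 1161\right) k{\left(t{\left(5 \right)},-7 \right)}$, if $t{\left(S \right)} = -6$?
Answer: $\frac{477}{28} \approx 17.036$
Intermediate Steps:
$k{\left(M,o \right)} = \frac{1}{-21 + o}$
$\left(684 - 1161\right) k{\left(t{\left(5 \right)},-7 \right)} = \frac{684 - 1161}{-21 - 7} = - \frac{477}{-28} = \left(-477\right) \left(- \frac{1}{28}\right) = \frac{477}{28}$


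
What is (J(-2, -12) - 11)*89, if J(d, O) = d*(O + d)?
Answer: 1513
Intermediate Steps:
(J(-2, -12) - 11)*89 = (-2*(-12 - 2) - 11)*89 = (-2*(-14) - 11)*89 = (28 - 11)*89 = 17*89 = 1513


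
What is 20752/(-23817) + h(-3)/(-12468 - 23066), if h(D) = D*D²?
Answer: -736758509/846313278 ≈ -0.87055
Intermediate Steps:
h(D) = D³
20752/(-23817) + h(-3)/(-12468 - 23066) = 20752/(-23817) + (-3)³/(-12468 - 23066) = 20752*(-1/23817) - 27/(-35534) = -20752/23817 - 27*(-1/35534) = -20752/23817 + 27/35534 = -736758509/846313278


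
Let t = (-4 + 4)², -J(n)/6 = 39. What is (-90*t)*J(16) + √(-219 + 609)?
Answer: √390 ≈ 19.748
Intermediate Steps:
J(n) = -234 (J(n) = -6*39 = -234)
t = 0 (t = 0² = 0)
(-90*t)*J(16) + √(-219 + 609) = -90*0*(-234) + √(-219 + 609) = 0*(-234) + √390 = 0 + √390 = √390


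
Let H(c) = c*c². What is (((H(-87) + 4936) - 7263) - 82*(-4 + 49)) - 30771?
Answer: -695291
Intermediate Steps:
H(c) = c³
(((H(-87) + 4936) - 7263) - 82*(-4 + 49)) - 30771 = ((((-87)³ + 4936) - 7263) - 82*(-4 + 49)) - 30771 = (((-658503 + 4936) - 7263) - 82*45) - 30771 = ((-653567 - 7263) - 3690) - 30771 = (-660830 - 3690) - 30771 = -664520 - 30771 = -695291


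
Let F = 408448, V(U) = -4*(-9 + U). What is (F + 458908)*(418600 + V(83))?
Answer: 362818484224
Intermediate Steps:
V(U) = 36 - 4*U
(F + 458908)*(418600 + V(83)) = (408448 + 458908)*(418600 + (36 - 4*83)) = 867356*(418600 + (36 - 332)) = 867356*(418600 - 296) = 867356*418304 = 362818484224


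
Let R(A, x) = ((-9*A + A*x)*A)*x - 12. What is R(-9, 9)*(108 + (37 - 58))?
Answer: -1044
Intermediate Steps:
R(A, x) = -12 + A*x*(-9*A + A*x) (R(A, x) = (A*(-9*A + A*x))*x - 12 = A*x*(-9*A + A*x) - 12 = -12 + A*x*(-9*A + A*x))
R(-9, 9)*(108 + (37 - 58)) = (-12 + (-9)²*9² - 9*9*(-9)²)*(108 + (37 - 58)) = (-12 + 81*81 - 9*9*81)*(108 - 21) = (-12 + 6561 - 6561)*87 = -12*87 = -1044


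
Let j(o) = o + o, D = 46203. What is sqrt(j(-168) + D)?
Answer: sqrt(45867) ≈ 214.17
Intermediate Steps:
j(o) = 2*o
sqrt(j(-168) + D) = sqrt(2*(-168) + 46203) = sqrt(-336 + 46203) = sqrt(45867)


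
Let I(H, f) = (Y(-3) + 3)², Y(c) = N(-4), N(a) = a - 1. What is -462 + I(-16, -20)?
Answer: -458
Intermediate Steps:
N(a) = -1 + a
Y(c) = -5 (Y(c) = -1 - 4 = -5)
I(H, f) = 4 (I(H, f) = (-5 + 3)² = (-2)² = 4)
-462 + I(-16, -20) = -462 + 4 = -458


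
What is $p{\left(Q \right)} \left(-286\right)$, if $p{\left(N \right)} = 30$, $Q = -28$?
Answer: $-8580$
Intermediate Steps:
$p{\left(Q \right)} \left(-286\right) = 30 \left(-286\right) = -8580$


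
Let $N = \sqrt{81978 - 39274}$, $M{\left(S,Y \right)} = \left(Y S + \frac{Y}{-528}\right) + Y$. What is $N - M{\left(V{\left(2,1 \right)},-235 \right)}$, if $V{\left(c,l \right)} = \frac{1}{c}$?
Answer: $\frac{185885}{528} + 4 \sqrt{2669} \approx 558.7$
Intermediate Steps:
$M{\left(S,Y \right)} = \frac{527 Y}{528} + S Y$ ($M{\left(S,Y \right)} = \left(S Y - \frac{Y}{528}\right) + Y = \left(- \frac{Y}{528} + S Y\right) + Y = \frac{527 Y}{528} + S Y$)
$N = 4 \sqrt{2669}$ ($N = \sqrt{42704} = 4 \sqrt{2669} \approx 206.65$)
$N - M{\left(V{\left(2,1 \right)},-235 \right)} = 4 \sqrt{2669} - \frac{1}{528} \left(-235\right) \left(527 + \frac{528}{2}\right) = 4 \sqrt{2669} - \frac{1}{528} \left(-235\right) \left(527 + 528 \cdot \frac{1}{2}\right) = 4 \sqrt{2669} - \frac{1}{528} \left(-235\right) \left(527 + 264\right) = 4 \sqrt{2669} - \frac{1}{528} \left(-235\right) 791 = 4 \sqrt{2669} - - \frac{185885}{528} = 4 \sqrt{2669} + \frac{185885}{528} = \frac{185885}{528} + 4 \sqrt{2669}$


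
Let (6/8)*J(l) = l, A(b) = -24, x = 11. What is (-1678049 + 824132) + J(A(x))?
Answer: -853949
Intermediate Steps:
J(l) = 4*l/3
(-1678049 + 824132) + J(A(x)) = (-1678049 + 824132) + (4/3)*(-24) = -853917 - 32 = -853949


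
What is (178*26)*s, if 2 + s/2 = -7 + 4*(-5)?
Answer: -268424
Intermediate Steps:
s = -58 (s = -4 + 2*(-7 + 4*(-5)) = -4 + 2*(-7 - 20) = -4 + 2*(-27) = -4 - 54 = -58)
(178*26)*s = (178*26)*(-58) = 4628*(-58) = -268424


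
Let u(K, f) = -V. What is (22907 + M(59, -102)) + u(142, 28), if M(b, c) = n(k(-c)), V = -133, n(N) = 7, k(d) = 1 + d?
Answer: 23047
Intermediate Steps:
u(K, f) = 133 (u(K, f) = -1*(-133) = 133)
M(b, c) = 7
(22907 + M(59, -102)) + u(142, 28) = (22907 + 7) + 133 = 22914 + 133 = 23047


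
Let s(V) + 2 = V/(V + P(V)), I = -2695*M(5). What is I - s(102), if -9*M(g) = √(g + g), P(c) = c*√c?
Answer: 203/101 - √102/101 + 2695*√10/9 ≈ 948.84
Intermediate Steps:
P(c) = c^(3/2)
M(g) = -√2*√g/9 (M(g) = -√(g + g)/9 = -√2*√g/9)
I = 2695*√10/9 (I = -(-2695)*√2*√5/9 = -(-2695)*√10/9 = 2695*√10/9 ≈ 946.93)
s(V) = -2 + V/(V + V^(3/2))
I - s(102) = 2695*√10/9 - (-1*102 - 204*√102)/(102 + 102^(3/2)) = 2695*√10/9 - (-102 - 204*√102)/(102 + 102*√102)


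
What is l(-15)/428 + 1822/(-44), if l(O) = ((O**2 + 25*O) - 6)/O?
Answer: -487099/11770 ≈ -41.385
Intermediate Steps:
l(O) = (-6 + O**2 + 25*O)/O
l(-15)/428 + 1822/(-44) = (25 - 15 - 6/(-15))/428 + 1822/(-44) = (25 - 15 - 6*(-1/15))*(1/428) + 1822*(-1/44) = (25 - 15 + 2/5)*(1/428) - 911/22 = (52/5)*(1/428) - 911/22 = 13/535 - 911/22 = -487099/11770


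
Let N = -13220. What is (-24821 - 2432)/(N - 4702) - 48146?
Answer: -862845359/17922 ≈ -48145.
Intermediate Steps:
(-24821 - 2432)/(N - 4702) - 48146 = (-24821 - 2432)/(-13220 - 4702) - 48146 = -27253/(-17922) - 48146 = -27253*(-1/17922) - 48146 = 27253/17922 - 48146 = -862845359/17922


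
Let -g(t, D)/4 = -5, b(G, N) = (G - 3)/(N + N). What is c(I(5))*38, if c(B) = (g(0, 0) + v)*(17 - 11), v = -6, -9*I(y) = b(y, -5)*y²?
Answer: 3192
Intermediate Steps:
b(G, N) = (-3 + G)/(2*N) (b(G, N) = (-3 + G)/((2*N)) = (-3 + G)*(1/(2*N)) = (-3 + G)/(2*N))
g(t, D) = 20 (g(t, D) = -4*(-5) = 20)
I(y) = -y²*(3/10 - y/10)/9 (I(y) = -(½)*(-3 + y)/(-5)*y²/9 = -(½)*(-⅕)*(-3 + y)*y²/9 = -(3/10 - y/10)*y²/9 = -y²*(3/10 - y/10)/9)
c(B) = 84 (c(B) = (20 - 6)*(17 - 11) = 14*6 = 84)
c(I(5))*38 = 84*38 = 3192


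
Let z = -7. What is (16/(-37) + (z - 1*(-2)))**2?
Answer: 40401/1369 ≈ 29.511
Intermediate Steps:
(16/(-37) + (z - 1*(-2)))**2 = (16/(-37) + (-7 - 1*(-2)))**2 = (16*(-1/37) + (-7 + 2))**2 = (-16/37 - 5)**2 = (-201/37)**2 = 40401/1369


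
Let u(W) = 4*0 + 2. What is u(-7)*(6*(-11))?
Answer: -132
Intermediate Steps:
u(W) = 2 (u(W) = 0 + 2 = 2)
u(-7)*(6*(-11)) = 2*(6*(-11)) = 2*(-66) = -132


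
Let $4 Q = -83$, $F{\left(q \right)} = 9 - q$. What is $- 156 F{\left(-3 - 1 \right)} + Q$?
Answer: $- \frac{8195}{4} \approx -2048.8$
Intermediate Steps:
$Q = - \frac{83}{4}$ ($Q = \frac{1}{4} \left(-83\right) = - \frac{83}{4} \approx -20.75$)
$- 156 F{\left(-3 - 1 \right)} + Q = - 156 \left(9 - \left(-3 - 1\right)\right) - \frac{83}{4} = - 156 \left(9 - -4\right) - \frac{83}{4} = - 156 \left(9 + 4\right) - \frac{83}{4} = \left(-156\right) 13 - \frac{83}{4} = -2028 - \frac{83}{4} = - \frac{8195}{4}$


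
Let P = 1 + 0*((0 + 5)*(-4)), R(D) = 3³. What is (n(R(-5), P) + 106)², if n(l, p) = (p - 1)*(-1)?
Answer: 11236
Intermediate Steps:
R(D) = 27
P = 1 (P = 1 + 0*(5*(-4)) = 1 + 0*(-20) = 1 + 0 = 1)
n(l, p) = 1 - p (n(l, p) = (-1 + p)*(-1) = 1 - p)
(n(R(-5), P) + 106)² = ((1 - 1*1) + 106)² = ((1 - 1) + 106)² = (0 + 106)² = 106² = 11236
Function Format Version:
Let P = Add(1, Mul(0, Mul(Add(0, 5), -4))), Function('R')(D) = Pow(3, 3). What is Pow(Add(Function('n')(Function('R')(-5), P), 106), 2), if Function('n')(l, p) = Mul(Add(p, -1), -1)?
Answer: 11236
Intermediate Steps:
Function('R')(D) = 27
P = 1 (P = Add(1, Mul(0, Mul(5, -4))) = Add(1, Mul(0, -20)) = Add(1, 0) = 1)
Function('n')(l, p) = Add(1, Mul(-1, p)) (Function('n')(l, p) = Mul(Add(-1, p), -1) = Add(1, Mul(-1, p)))
Pow(Add(Function('n')(Function('R')(-5), P), 106), 2) = Pow(Add(Add(1, Mul(-1, 1)), 106), 2) = Pow(Add(Add(1, -1), 106), 2) = Pow(Add(0, 106), 2) = Pow(106, 2) = 11236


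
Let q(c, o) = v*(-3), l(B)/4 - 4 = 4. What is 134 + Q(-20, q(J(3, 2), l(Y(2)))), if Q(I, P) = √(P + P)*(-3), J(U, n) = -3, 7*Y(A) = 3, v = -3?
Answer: 134 - 9*√2 ≈ 121.27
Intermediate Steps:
Y(A) = 3/7 (Y(A) = (⅐)*3 = 3/7)
l(B) = 32 (l(B) = 16 + 4*4 = 16 + 16 = 32)
q(c, o) = 9 (q(c, o) = -3*(-3) = 9)
Q(I, P) = -3*√2*√P (Q(I, P) = √(2*P)*(-3) = (√2*√P)*(-3) = -3*√2*√P)
134 + Q(-20, q(J(3, 2), l(Y(2)))) = 134 - 3*√2*√9 = 134 - 3*√2*3 = 134 - 9*√2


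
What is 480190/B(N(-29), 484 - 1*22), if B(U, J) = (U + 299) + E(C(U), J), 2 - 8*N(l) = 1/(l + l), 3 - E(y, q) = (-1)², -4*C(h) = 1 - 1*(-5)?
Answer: 222808160/139781 ≈ 1594.0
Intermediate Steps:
C(h) = -3/2 (C(h) = -(1 - 1*(-5))/4 = -(1 + 5)/4 = -¼*6 = -3/2)
E(y, q) = 2 (E(y, q) = 3 - 1*(-1)² = 3 - 1*1 = 3 - 1 = 2)
N(l) = ¼ - 1/(16*l) (N(l) = ¼ - 1/(8*(l + l)) = ¼ - 1/(2*l)/8 = ¼ - 1/(16*l))
B(U, J) = 301 + U (B(U, J) = (U + 299) + 2 = (299 + U) + 2 = 301 + U)
480190/B(N(-29), 484 - 1*22) = 480190/(301 + (1/16)*(-1 + 4*(-29))/(-29)) = 480190/(301 + (1/16)*(-1/29)*(-1 - 116)) = 480190/(301 + (1/16)*(-1/29)*(-117)) = 480190/(301 + 117/464) = 480190/(139781/464) = 480190*(464/139781) = 222808160/139781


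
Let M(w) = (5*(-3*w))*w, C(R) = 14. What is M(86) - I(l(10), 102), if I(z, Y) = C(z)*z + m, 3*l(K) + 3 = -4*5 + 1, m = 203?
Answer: -333121/3 ≈ -1.1104e+5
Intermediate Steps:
l(K) = -22/3 (l(K) = -1 + (-4*5 + 1)/3 = -1 + (-20 + 1)/3 = -1 + (⅓)*(-19) = -1 - 19/3 = -22/3)
I(z, Y) = 203 + 14*z (I(z, Y) = 14*z + 203 = 203 + 14*z)
M(w) = -15*w² (M(w) = (-15*w)*w = -15*w²)
M(86) - I(l(10), 102) = -15*86² - (203 + 14*(-22/3)) = -15*7396 - (203 - 308/3) = -110940 - 1*301/3 = -110940 - 301/3 = -333121/3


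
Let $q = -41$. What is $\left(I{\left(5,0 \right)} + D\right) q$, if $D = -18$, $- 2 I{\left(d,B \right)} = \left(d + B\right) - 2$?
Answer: $\frac{1599}{2} \approx 799.5$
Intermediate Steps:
$I{\left(d,B \right)} = 1 - \frac{B}{2} - \frac{d}{2}$ ($I{\left(d,B \right)} = - \frac{\left(d + B\right) - 2}{2} = - \frac{\left(B + d\right) - 2}{2} = - \frac{-2 + B + d}{2} = 1 - \frac{B}{2} - \frac{d}{2}$)
$\left(I{\left(5,0 \right)} + D\right) q = \left(\left(1 - 0 - \frac{5}{2}\right) - 18\right) \left(-41\right) = \left(\left(1 + 0 - \frac{5}{2}\right) - 18\right) \left(-41\right) = \left(- \frac{3}{2} - 18\right) \left(-41\right) = \left(- \frac{39}{2}\right) \left(-41\right) = \frac{1599}{2}$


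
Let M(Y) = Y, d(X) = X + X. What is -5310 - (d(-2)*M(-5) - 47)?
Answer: -5283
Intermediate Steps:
d(X) = 2*X
-5310 - (d(-2)*M(-5) - 47) = -5310 - ((2*(-2))*(-5) - 47) = -5310 - (-4*(-5) - 47) = -5310 - (20 - 47) = -5310 - 1*(-27) = -5310 + 27 = -5283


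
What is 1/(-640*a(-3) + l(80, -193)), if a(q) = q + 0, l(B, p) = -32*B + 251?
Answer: -1/389 ≈ -0.0025707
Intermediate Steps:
l(B, p) = 251 - 32*B
a(q) = q
1/(-640*a(-3) + l(80, -193)) = 1/(-640*(-3) + (251 - 32*80)) = 1/(1920 + (251 - 2560)) = 1/(1920 - 2309) = 1/(-389) = -1/389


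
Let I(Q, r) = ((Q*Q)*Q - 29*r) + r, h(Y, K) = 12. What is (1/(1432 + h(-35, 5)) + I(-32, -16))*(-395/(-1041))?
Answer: -6144893735/501068 ≈ -12264.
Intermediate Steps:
I(Q, r) = Q**3 - 28*r (I(Q, r) = (Q**2*Q - 29*r) + r = (Q**3 - 29*r) + r = Q**3 - 28*r)
(1/(1432 + h(-35, 5)) + I(-32, -16))*(-395/(-1041)) = (1/(1432 + 12) + ((-32)**3 - 28*(-16)))*(-395/(-1041)) = (1/1444 + (-32768 + 448))*(-395*(-1/1041)) = (1/1444 - 32320)*(395/1041) = -46670079/1444*395/1041 = -6144893735/501068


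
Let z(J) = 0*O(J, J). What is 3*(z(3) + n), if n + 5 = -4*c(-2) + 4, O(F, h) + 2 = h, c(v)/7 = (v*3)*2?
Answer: 1005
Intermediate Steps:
c(v) = 42*v (c(v) = 7*((v*3)*2) = 7*((3*v)*2) = 7*(6*v) = 42*v)
O(F, h) = -2 + h
n = 335 (n = -5 + (-168*(-2) + 4) = -5 + (-4*(-84) + 4) = -5 + (336 + 4) = -5 + 340 = 335)
z(J) = 0 (z(J) = 0*(-2 + J) = 0)
3*(z(3) + n) = 3*(0 + 335) = 3*335 = 1005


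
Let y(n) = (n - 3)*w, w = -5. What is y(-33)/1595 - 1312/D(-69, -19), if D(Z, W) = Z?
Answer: 421012/22011 ≈ 19.127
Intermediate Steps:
y(n) = 15 - 5*n (y(n) = (n - 3)*(-5) = (-3 + n)*(-5) = 15 - 5*n)
y(-33)/1595 - 1312/D(-69, -19) = (15 - 5*(-33))/1595 - 1312/(-69) = (15 + 165)*(1/1595) - 1312*(-1/69) = 180*(1/1595) + 1312/69 = 36/319 + 1312/69 = 421012/22011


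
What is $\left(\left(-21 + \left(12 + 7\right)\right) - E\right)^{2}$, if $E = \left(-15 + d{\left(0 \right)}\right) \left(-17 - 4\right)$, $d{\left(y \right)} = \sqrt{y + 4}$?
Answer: $75625$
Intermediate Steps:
$d{\left(y \right)} = \sqrt{4 + y}$
$E = 273$ ($E = \left(-15 + \sqrt{4 + 0}\right) \left(-17 - 4\right) = \left(-15 + \sqrt{4}\right) \left(-21\right) = \left(-15 + 2\right) \left(-21\right) = \left(-13\right) \left(-21\right) = 273$)
$\left(\left(-21 + \left(12 + 7\right)\right) - E\right)^{2} = \left(\left(-21 + \left(12 + 7\right)\right) - 273\right)^{2} = \left(\left(-21 + 19\right) - 273\right)^{2} = \left(-2 - 273\right)^{2} = \left(-275\right)^{2} = 75625$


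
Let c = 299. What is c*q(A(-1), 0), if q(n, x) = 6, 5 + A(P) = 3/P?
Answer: 1794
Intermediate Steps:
A(P) = -5 + 3/P
c*q(A(-1), 0) = 299*6 = 1794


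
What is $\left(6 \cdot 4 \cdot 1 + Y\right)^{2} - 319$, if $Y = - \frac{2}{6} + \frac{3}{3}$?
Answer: $\frac{2605}{9} \approx 289.44$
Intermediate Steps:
$Y = \frac{2}{3}$ ($Y = \left(-2\right) \frac{1}{6} + 3 \cdot \frac{1}{3} = - \frac{1}{3} + 1 = \frac{2}{3} \approx 0.66667$)
$\left(6 \cdot 4 \cdot 1 + Y\right)^{2} - 319 = \left(6 \cdot 4 \cdot 1 + \frac{2}{3}\right)^{2} - 319 = \left(24 \cdot 1 + \frac{2}{3}\right)^{2} - 319 = \left(24 + \frac{2}{3}\right)^{2} - 319 = \left(\frac{74}{3}\right)^{2} - 319 = \frac{5476}{9} - 319 = \frac{2605}{9}$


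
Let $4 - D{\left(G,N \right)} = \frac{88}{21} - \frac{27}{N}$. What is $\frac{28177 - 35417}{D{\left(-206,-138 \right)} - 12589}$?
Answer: $\frac{6993840}{12161347} \approx 0.57509$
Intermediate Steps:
$D{\left(G,N \right)} = - \frac{4}{21} + \frac{27}{N}$ ($D{\left(G,N \right)} = 4 - \left(\frac{88}{21} - \frac{27}{N}\right) = - \frac{4}{21} + \frac{27}{N}$)
$\frac{28177 - 35417}{D{\left(-206,-138 \right)} - 12589} = \frac{28177 - 35417}{\left(- \frac{4}{21} + \frac{27}{-138}\right) - 12589} = - \frac{7240}{\left(- \frac{4}{21} + 27 \left(- \frac{1}{138}\right)\right) - 12589} = - \frac{7240}{\left(- \frac{4}{21} - \frac{9}{46}\right) - 12589} = - \frac{7240}{- \frac{373}{966} - 12589} = - \frac{7240}{- \frac{12161347}{966}} = \left(-7240\right) \left(- \frac{966}{12161347}\right) = \frac{6993840}{12161347}$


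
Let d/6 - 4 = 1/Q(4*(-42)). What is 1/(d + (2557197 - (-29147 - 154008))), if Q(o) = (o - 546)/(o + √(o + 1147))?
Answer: 38806484528/106344413630526765 + 119*√979/106344413630526765 ≈ 3.6491e-7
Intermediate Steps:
Q(o) = (-546 + o)/(o + √(1147 + o))
d = 432/17 - √979/119 (d = 24 + 6/(((-546 + 4*(-42))/(4*(-42) + √(1147 + 4*(-42))))) = 24 + 6/(((-546 - 168)/(-168 + √(1147 - 168)))) = 24 + 6/((-714/(-168 + √979))) = 24 + 6*(4/17 - √979/714) = 24 + (24/17 - √979/119) = 432/17 - √979/119 ≈ 25.149)
1/(d + (2557197 - (-29147 - 154008))) = 1/((432/17 - √979/119) + (2557197 - (-29147 - 154008))) = 1/((432/17 - √979/119) + (2557197 - 1*(-183155))) = 1/((432/17 - √979/119) + (2557197 + 183155)) = 1/((432/17 - √979/119) + 2740352) = 1/(46586416/17 - √979/119)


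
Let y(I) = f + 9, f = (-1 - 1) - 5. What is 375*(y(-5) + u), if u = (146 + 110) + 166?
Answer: 159000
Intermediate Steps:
u = 422 (u = 256 + 166 = 422)
f = -7 (f = -2 - 5 = -7)
y(I) = 2 (y(I) = -7 + 9 = 2)
375*(y(-5) + u) = 375*(2 + 422) = 375*424 = 159000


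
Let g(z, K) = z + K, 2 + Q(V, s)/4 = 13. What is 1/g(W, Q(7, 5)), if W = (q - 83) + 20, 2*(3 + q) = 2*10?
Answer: -1/12 ≈ -0.083333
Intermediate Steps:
Q(V, s) = 44 (Q(V, s) = -8 + 4*13 = -8 + 52 = 44)
q = 7 (q = -3 + (2*10)/2 = -3 + (½)*20 = -3 + 10 = 7)
W = -56 (W = (7 - 83) + 20 = -76 + 20 = -56)
g(z, K) = K + z
1/g(W, Q(7, 5)) = 1/(44 - 56) = 1/(-12) = -1/12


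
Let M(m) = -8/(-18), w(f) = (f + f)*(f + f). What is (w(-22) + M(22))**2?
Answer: 303735184/81 ≈ 3.7498e+6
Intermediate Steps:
w(f) = 4*f**2 (w(f) = (2*f)*(2*f) = 4*f**2)
M(m) = 4/9 (M(m) = -8*(-1/18) = 4/9)
(w(-22) + M(22))**2 = (4*(-22)**2 + 4/9)**2 = (4*484 + 4/9)**2 = (1936 + 4/9)**2 = (17428/9)**2 = 303735184/81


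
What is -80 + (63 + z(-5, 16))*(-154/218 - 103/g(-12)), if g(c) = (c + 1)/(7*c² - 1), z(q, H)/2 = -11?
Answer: 463398502/1199 ≈ 3.8649e+5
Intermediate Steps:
z(q, H) = -22 (z(q, H) = 2*(-11) = -22)
g(c) = (1 + c)/(-1 + 7*c²)
-80 + (63 + z(-5, 16))*(-154/218 - 103/g(-12)) = -80 + (63 - 22)*(-154/218 - 103*(-1 + 7*(-12)²)/(1 - 12)) = -80 + 41*(-154*1/218 - 103/(-11/(-1 + 7*144))) = -80 + 41*(-77/109 - 103/(-11/(-1 + 1008))) = -80 + 41*(-77/109 - 103/(-11/1007)) = -80 + 41*(-77/109 - 103*(-1007/11)) = -80 + 41*(-77/109 + 103721/11) = -80 + 41*(11304742/1199) = -80 + 463494422/1199 = 463398502/1199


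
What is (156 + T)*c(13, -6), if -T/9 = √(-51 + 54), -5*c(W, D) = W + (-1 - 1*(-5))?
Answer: -2652/5 + 153*√3/5 ≈ -477.40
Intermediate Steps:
c(W, D) = -⅘ - W/5 (c(W, D) = -(W + (-1 - 1*(-5)))/5 = -(W + (-1 + 5))/5 = -(W + 4)/5 = -(4 + W)/5 = -⅘ - W/5)
T = -9*√3 (T = -9*√(-51 + 54) = -9*√3 ≈ -15.588)
(156 + T)*c(13, -6) = (156 - 9*√3)*(-⅘ - ⅕*13) = (156 - 9*√3)*(-⅘ - 13/5) = (156 - 9*√3)*(-17/5) = -2652/5 + 153*√3/5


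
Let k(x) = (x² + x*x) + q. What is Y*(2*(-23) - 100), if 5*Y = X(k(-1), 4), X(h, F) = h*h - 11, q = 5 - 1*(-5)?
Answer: -19418/5 ≈ -3883.6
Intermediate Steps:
q = 10 (q = 5 + 5 = 10)
k(x) = 10 + 2*x² (k(x) = (x² + x*x) + 10 = (x² + x²) + 10 = 2*x² + 10 = 10 + 2*x²)
X(h, F) = -11 + h² (X(h, F) = h² - 11 = -11 + h²)
Y = 133/5 (Y = (-11 + (10 + 2*(-1)²)²)/5 = (-11 + (10 + 2*1)²)/5 = (-11 + (10 + 2)²)/5 = (-11 + 12²)/5 = (-11 + 144)/5 = (⅕)*133 = 133/5 ≈ 26.600)
Y*(2*(-23) - 100) = 133*(2*(-23) - 100)/5 = 133*(-46 - 100)/5 = (133/5)*(-146) = -19418/5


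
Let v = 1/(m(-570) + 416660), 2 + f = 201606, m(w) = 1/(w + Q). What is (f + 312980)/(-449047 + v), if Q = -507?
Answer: -28864484346537/25188327080302 ≈ -1.1459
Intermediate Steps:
m(w) = 1/(-507 + w) (m(w) = 1/(w - 507) = 1/(-507 + w))
f = 201604 (f = -2 + 201606 = 201604)
v = 1077/448742819 (v = 1/(1/(-507 - 570) + 416660) = 1/(1/(-1077) + 416660) = 1/(-1/1077 + 416660) = 1/(448742819/1077) = 1077/448742819 ≈ 2.4000e-6)
(f + 312980)/(-449047 + v) = (201604 + 312980)/(-449047 + 1077/448742819) = 514584/(-201506616642416/448742819) = 514584*(-448742819/201506616642416) = -28864484346537/25188327080302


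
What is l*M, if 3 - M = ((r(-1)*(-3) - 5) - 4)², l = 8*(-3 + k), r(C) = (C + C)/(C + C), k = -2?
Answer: 5640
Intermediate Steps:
r(C) = 1 (r(C) = (2*C)/((2*C)) = (2*C)*(1/(2*C)) = 1)
l = -40 (l = 8*(-3 - 2) = 8*(-5) = -40)
M = -141 (M = 3 - ((1*(-3) - 5) - 4)² = 3 - ((-3 - 5) - 4)² = 3 - (-8 - 4)² = 3 - 1*(-12)² = 3 - 1*144 = 3 - 144 = -141)
l*M = -40*(-141) = 5640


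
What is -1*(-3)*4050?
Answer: 12150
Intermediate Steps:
-1*(-3)*4050 = 3*4050 = 12150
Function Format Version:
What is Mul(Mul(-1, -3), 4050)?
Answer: 12150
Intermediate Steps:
Mul(Mul(-1, -3), 4050) = Mul(3, 4050) = 12150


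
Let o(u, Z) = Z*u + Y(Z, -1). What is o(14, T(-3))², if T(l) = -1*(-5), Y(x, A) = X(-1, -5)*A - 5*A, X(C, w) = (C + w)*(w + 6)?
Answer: 6561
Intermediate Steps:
X(C, w) = (6 + w)*(C + w) (X(C, w) = (C + w)*(6 + w) = (6 + w)*(C + w))
Y(x, A) = -11*A (Y(x, A) = ((-5)² + 6*(-1) + 6*(-5) - 1*(-5))*A - 5*A = (25 - 6 - 30 + 5)*A - 5*A = -6*A - 5*A = -11*A)
T(l) = 5
o(u, Z) = 11 + Z*u (o(u, Z) = Z*u - 11*(-1) = Z*u + 11 = 11 + Z*u)
o(14, T(-3))² = (11 + 5*14)² = (11 + 70)² = 81² = 6561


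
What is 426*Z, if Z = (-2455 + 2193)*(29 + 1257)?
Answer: -143533032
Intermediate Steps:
Z = -336932 (Z = -262*1286 = -336932)
426*Z = 426*(-336932) = -143533032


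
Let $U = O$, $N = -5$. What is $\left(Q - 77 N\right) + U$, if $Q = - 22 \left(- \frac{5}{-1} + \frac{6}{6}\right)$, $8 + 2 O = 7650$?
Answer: $4074$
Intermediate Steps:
$O = 3821$ ($O = -4 + \frac{1}{2} \cdot 7650 = -4 + 3825 = 3821$)
$Q = -132$ ($Q = - 22 \left(\left(-5\right) \left(-1\right) + 6 \cdot \frac{1}{6}\right) = - 22 \left(5 + 1\right) = \left(-22\right) 6 = -132$)
$U = 3821$
$\left(Q - 77 N\right) + U = \left(-132 - -385\right) + 3821 = \left(-132 + 385\right) + 3821 = 253 + 3821 = 4074$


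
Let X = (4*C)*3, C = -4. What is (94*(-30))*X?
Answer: 135360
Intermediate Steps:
X = -48 (X = (4*(-4))*3 = -16*3 = -48)
(94*(-30))*X = (94*(-30))*(-48) = -2820*(-48) = 135360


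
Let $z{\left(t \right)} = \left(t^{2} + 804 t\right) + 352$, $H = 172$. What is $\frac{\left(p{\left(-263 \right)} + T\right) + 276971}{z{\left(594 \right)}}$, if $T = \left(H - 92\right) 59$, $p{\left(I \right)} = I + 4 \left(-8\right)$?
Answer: $\frac{70349}{207691} \approx 0.33872$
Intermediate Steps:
$p{\left(I \right)} = -32 + I$ ($p{\left(I \right)} = I - 32 = -32 + I$)
$T = 4720$ ($T = \left(172 - 92\right) 59 = 80 \cdot 59 = 4720$)
$z{\left(t \right)} = 352 + t^{2} + 804 t$
$\frac{\left(p{\left(-263 \right)} + T\right) + 276971}{z{\left(594 \right)}} = \frac{\left(\left(-32 - 263\right) + 4720\right) + 276971}{352 + 594^{2} + 804 \cdot 594} = \frac{\left(-295 + 4720\right) + 276971}{352 + 352836 + 477576} = \frac{4425 + 276971}{830764} = 281396 \cdot \frac{1}{830764} = \frac{70349}{207691}$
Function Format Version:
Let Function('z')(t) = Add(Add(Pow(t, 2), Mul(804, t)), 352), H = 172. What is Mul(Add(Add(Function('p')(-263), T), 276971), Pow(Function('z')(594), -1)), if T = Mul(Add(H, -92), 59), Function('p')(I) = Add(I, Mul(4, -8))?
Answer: Rational(70349, 207691) ≈ 0.33872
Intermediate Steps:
Function('p')(I) = Add(-32, I) (Function('p')(I) = Add(I, -32) = Add(-32, I))
T = 4720 (T = Mul(Add(172, -92), 59) = Mul(80, 59) = 4720)
Function('z')(t) = Add(352, Pow(t, 2), Mul(804, t))
Mul(Add(Add(Function('p')(-263), T), 276971), Pow(Function('z')(594), -1)) = Mul(Add(Add(Add(-32, -263), 4720), 276971), Pow(Add(352, Pow(594, 2), Mul(804, 594)), -1)) = Mul(Add(Add(-295, 4720), 276971), Pow(Add(352, 352836, 477576), -1)) = Mul(Add(4425, 276971), Pow(830764, -1)) = Mul(281396, Rational(1, 830764)) = Rational(70349, 207691)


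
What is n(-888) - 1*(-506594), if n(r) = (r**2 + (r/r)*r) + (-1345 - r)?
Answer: 1293793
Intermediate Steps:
n(r) = -1345 + r**2 (n(r) = (r**2 + 1*r) + (-1345 - r) = (r**2 + r) + (-1345 - r) = (r + r**2) + (-1345 - r) = -1345 + r**2)
n(-888) - 1*(-506594) = (-1345 + (-888)**2) - 1*(-506594) = (-1345 + 788544) + 506594 = 787199 + 506594 = 1293793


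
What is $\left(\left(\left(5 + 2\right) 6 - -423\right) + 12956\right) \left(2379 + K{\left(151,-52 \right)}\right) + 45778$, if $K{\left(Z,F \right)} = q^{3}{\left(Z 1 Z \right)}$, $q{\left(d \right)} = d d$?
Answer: $1885854766890266930321297580558$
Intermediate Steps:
$q{\left(d \right)} = d^{2}$
$K{\left(Z,F \right)} = Z^{12}$ ($K{\left(Z,F \right)} = \left(\left(Z 1 Z\right)^{2}\right)^{3} = \left(\left(Z Z\right)^{2}\right)^{3} = \left(\left(Z^{2}\right)^{2}\right)^{3} = \left(Z^{4}\right)^{3} = Z^{12}$)
$\left(\left(\left(5 + 2\right) 6 - -423\right) + 12956\right) \left(2379 + K{\left(151,-52 \right)}\right) + 45778 = \left(\left(\left(5 + 2\right) 6 - -423\right) + 12956\right) \left(2379 + 151^{12}\right) + 45778 = \left(\left(7 \cdot 6 + 423\right) + 12956\right) \left(2379 + 140515219945627518837736801\right) + 45778 = \left(\left(42 + 423\right) + 12956\right) 140515219945627518837739180 + 45778 = \left(465 + 12956\right) 140515219945627518837739180 + 45778 = 13421 \cdot 140515219945627518837739180 + 45778 = 1885854766890266930321297534780 + 45778 = 1885854766890266930321297580558$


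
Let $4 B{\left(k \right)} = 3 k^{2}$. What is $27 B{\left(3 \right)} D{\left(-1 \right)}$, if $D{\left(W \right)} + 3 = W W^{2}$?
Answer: $-729$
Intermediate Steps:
$B{\left(k \right)} = \frac{3 k^{2}}{4}$
$D{\left(W \right)} = -3 + W^{3}$ ($D{\left(W \right)} = -3 + W W^{2} = -3 + W^{3}$)
$27 B{\left(3 \right)} D{\left(-1 \right)} = 27 \frac{3 \cdot 3^{2}}{4} \left(-3 + \left(-1\right)^{3}\right) = 27 \cdot \frac{3}{4} \cdot 9 \left(-3 - 1\right) = 27 \cdot \frac{27}{4} \left(-4\right) = \frac{729}{4} \left(-4\right) = -729$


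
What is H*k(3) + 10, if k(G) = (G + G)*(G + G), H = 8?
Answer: 298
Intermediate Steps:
k(G) = 4*G**2 (k(G) = (2*G)*(2*G) = 4*G**2)
H*k(3) + 10 = 8*(4*3**2) + 10 = 8*(4*9) + 10 = 8*36 + 10 = 288 + 10 = 298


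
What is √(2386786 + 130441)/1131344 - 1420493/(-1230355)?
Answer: 1420493/1230355 + √2517227/1131344 ≈ 1.1559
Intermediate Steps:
√(2386786 + 130441)/1131344 - 1420493/(-1230355) = √2517227*(1/1131344) - 1420493*(-1/1230355) = √2517227/1131344 + 1420493/1230355 = 1420493/1230355 + √2517227/1131344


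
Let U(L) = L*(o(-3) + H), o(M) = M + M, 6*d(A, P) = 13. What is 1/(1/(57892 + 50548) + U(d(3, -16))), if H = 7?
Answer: 325320/704863 ≈ 0.46154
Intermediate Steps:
d(A, P) = 13/6 (d(A, P) = (1/6)*13 = 13/6)
o(M) = 2*M
U(L) = L (U(L) = L*(2*(-3) + 7) = L*(-6 + 7) = L*1 = L)
1/(1/(57892 + 50548) + U(d(3, -16))) = 1/(1/(57892 + 50548) + 13/6) = 1/(1/108440 + 13/6) = 1/(704863/325320) = 325320/704863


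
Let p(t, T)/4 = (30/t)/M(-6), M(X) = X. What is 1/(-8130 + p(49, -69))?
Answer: -49/398390 ≈ -0.00012300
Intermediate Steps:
p(t, T) = -20/t (p(t, T) = 4*((30/t)/(-6)) = 4*((30/t)*(-⅙)) = 4*(-5/t) = -20/t)
1/(-8130 + p(49, -69)) = 1/(-8130 - 20/49) = 1/(-398390/49) = -49/398390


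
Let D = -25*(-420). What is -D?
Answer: -10500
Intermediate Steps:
D = 10500
-D = -1*10500 = -10500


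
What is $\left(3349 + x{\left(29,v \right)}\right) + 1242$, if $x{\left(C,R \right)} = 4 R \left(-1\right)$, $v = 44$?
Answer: $4415$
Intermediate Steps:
$x{\left(C,R \right)} = - 4 R$
$\left(3349 + x{\left(29,v \right)}\right) + 1242 = \left(3349 - 176\right) + 1242 = 3173 + 1242 = 4415$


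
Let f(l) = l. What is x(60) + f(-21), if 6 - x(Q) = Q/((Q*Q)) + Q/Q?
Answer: -961/60 ≈ -16.017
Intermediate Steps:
x(Q) = 5 - 1/Q (x(Q) = 6 - (Q/((Q*Q)) + Q/Q) = 6 - (Q/(Q²) + 1) = 6 - (Q/Q² + 1) = 6 - (1/Q + 1) = 6 - (1 + 1/Q) = 6 + (-1 - 1/Q) = 5 - 1/Q)
x(60) + f(-21) = (5 - 1/60) - 21 = 299/60 - 21 = -961/60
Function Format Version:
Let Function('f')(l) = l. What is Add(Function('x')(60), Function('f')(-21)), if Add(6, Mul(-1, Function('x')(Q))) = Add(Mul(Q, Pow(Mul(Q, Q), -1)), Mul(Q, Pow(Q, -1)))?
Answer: Rational(-961, 60) ≈ -16.017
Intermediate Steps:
Function('x')(Q) = Add(5, Mul(-1, Pow(Q, -1))) (Function('x')(Q) = Add(6, Mul(-1, Add(Mul(Q, Pow(Mul(Q, Q), -1)), Mul(Q, Pow(Q, -1))))) = Add(6, Mul(-1, Add(Mul(Q, Pow(Pow(Q, 2), -1)), 1))) = Add(6, Mul(-1, Add(Mul(Q, Pow(Q, -2)), 1))) = Add(6, Mul(-1, Add(Pow(Q, -1), 1))) = Add(6, Mul(-1, Add(1, Pow(Q, -1)))) = Add(6, Add(-1, Mul(-1, Pow(Q, -1)))) = Add(5, Mul(-1, Pow(Q, -1))))
Add(Function('x')(60), Function('f')(-21)) = Add(Add(5, Mul(-1, Pow(60, -1))), -21) = Add(Add(5, Mul(-1, Rational(1, 60))), -21) = Add(Add(5, Rational(-1, 60)), -21) = Add(Rational(299, 60), -21) = Rational(-961, 60)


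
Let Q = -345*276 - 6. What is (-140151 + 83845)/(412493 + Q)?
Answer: -56306/317267 ≈ -0.17747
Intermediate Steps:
Q = -95226 (Q = -95220 - 6 = -95226)
(-140151 + 83845)/(412493 + Q) = (-140151 + 83845)/(412493 - 95226) = -56306/317267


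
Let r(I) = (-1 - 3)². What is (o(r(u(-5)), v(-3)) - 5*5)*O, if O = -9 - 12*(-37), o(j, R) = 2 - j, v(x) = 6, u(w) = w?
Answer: -16965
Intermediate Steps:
r(I) = 16 (r(I) = (-4)² = 16)
O = 435 (O = -9 + 444 = 435)
(o(r(u(-5)), v(-3)) - 5*5)*O = ((2 - 1*16) - 5*5)*435 = ((2 - 16) - 25)*435 = (-14 - 25)*435 = -39*435 = -16965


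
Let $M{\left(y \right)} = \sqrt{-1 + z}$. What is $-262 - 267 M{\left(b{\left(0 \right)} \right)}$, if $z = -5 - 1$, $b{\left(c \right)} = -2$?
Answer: $-262 - 267 i \sqrt{7} \approx -262.0 - 706.42 i$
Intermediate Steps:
$z = -6$ ($z = -5 - 1 = -6$)
$M{\left(y \right)} = i \sqrt{7}$ ($M{\left(y \right)} = \sqrt{-1 - 6} = \sqrt{-7} = i \sqrt{7}$)
$-262 - 267 M{\left(b{\left(0 \right)} \right)} = -262 - 267 i \sqrt{7}$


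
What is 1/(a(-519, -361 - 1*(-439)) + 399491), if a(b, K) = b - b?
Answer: 1/399491 ≈ 2.5032e-6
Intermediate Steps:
a(b, K) = 0
1/(a(-519, -361 - 1*(-439)) + 399491) = 1/(0 + 399491) = 1/399491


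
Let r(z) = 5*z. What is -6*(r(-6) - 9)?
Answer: 234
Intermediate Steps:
-6*(r(-6) - 9) = -6*(5*(-6) - 9) = -6*(-30 - 9) = -6*(-39) = 234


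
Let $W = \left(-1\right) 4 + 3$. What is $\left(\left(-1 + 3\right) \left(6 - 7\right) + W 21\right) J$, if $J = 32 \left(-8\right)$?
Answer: $5888$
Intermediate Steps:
$W = -1$ ($W = -4 + 3 = -1$)
$J = -256$
$\left(\left(-1 + 3\right) \left(6 - 7\right) + W 21\right) J = \left(\left(-1 + 3\right) \left(6 - 7\right) - 21\right) \left(-256\right) = \left(2 \left(-1\right) - 21\right) \left(-256\right) = \left(-2 - 21\right) \left(-256\right) = \left(-23\right) \left(-256\right) = 5888$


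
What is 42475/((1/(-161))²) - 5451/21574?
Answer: 1032732817313/938 ≈ 1.1010e+9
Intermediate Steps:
42475/((1/(-161))²) - 5451/21574 = 42475/((-1/161)²) - 5451*1/21574 = 42475/(1/25921) - 237/938 = 42475*25921 - 237/938 = 1100994475 - 237/938 = 1032732817313/938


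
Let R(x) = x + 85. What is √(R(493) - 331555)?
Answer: I*√330977 ≈ 575.31*I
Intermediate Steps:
R(x) = 85 + x
√(R(493) - 331555) = √((85 + 493) - 331555) = √(578 - 331555) = √(-330977) = I*√330977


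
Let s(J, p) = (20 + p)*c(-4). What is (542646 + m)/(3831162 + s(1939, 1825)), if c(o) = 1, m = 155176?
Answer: 697822/3833007 ≈ 0.18206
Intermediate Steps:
s(J, p) = 20 + p (s(J, p) = (20 + p)*1 = 20 + p)
(542646 + m)/(3831162 + s(1939, 1825)) = (542646 + 155176)/(3831162 + (20 + 1825)) = 697822/(3831162 + 1845) = 697822/3833007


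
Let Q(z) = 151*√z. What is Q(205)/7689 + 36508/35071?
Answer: 36508/35071 + 151*√205/7689 ≈ 1.3222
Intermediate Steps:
Q(205)/7689 + 36508/35071 = (151*√205)/7689 + 36508/35071 = (151*√205)*(1/7689) + 36508*(1/35071) = 151*√205/7689 + 36508/35071 = 36508/35071 + 151*√205/7689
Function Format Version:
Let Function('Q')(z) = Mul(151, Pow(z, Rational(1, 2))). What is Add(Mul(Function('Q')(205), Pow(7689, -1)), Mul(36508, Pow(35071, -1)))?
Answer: Add(Rational(36508, 35071), Mul(Rational(151, 7689), Pow(205, Rational(1, 2)))) ≈ 1.3222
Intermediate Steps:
Add(Mul(Function('Q')(205), Pow(7689, -1)), Mul(36508, Pow(35071, -1))) = Add(Mul(Mul(151, Pow(205, Rational(1, 2))), Pow(7689, -1)), Mul(36508, Pow(35071, -1))) = Add(Mul(Mul(151, Pow(205, Rational(1, 2))), Rational(1, 7689)), Mul(36508, Rational(1, 35071))) = Add(Mul(Rational(151, 7689), Pow(205, Rational(1, 2))), Rational(36508, 35071)) = Add(Rational(36508, 35071), Mul(Rational(151, 7689), Pow(205, Rational(1, 2))))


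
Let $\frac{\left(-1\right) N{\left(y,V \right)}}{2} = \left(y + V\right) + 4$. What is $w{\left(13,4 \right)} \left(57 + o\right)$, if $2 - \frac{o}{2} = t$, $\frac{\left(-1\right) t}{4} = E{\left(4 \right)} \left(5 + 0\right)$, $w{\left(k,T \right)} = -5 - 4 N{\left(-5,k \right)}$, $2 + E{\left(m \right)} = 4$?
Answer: $12831$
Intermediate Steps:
$E{\left(m \right)} = 2$ ($E{\left(m \right)} = -2 + 4 = 2$)
$N{\left(y,V \right)} = -8 - 2 V - 2 y$ ($N{\left(y,V \right)} = - 2 \left(\left(y + V\right) + 4\right) = - 2 \left(\left(V + y\right) + 4\right) = - 2 \left(4 + V + y\right) = -8 - 2 V - 2 y$)
$w{\left(k,T \right)} = -13 + 8 k$ ($w{\left(k,T \right)} = -5 - 4 \left(-8 - 2 k - -10\right) = -5 - 4 \left(-8 - 2 k + 10\right) = -5 - 4 \left(2 - 2 k\right) = -5 + \left(-8 + 8 k\right) = -13 + 8 k$)
$t = -40$ ($t = - 4 \cdot 2 \left(5 + 0\right) = - 4 \cdot 2 \cdot 5 = \left(-4\right) 10 = -40$)
$o = 84$ ($o = 4 - -80 = 4 + 80 = 84$)
$w{\left(13,4 \right)} \left(57 + o\right) = \left(-13 + 8 \cdot 13\right) \left(57 + 84\right) = \left(-13 + 104\right) 141 = 91 \cdot 141 = 12831$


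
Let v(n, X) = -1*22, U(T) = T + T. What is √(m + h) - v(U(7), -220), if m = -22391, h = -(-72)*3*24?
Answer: 22 + I*√17207 ≈ 22.0 + 131.18*I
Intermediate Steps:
U(T) = 2*T
h = 5184 (h = -9*(-24)*24 = 216*24 = 5184)
v(n, X) = -22
√(m + h) - v(U(7), -220) = √(-22391 + 5184) - 1*(-22) = √(-17207) + 22 = I*√17207 + 22 = 22 + I*√17207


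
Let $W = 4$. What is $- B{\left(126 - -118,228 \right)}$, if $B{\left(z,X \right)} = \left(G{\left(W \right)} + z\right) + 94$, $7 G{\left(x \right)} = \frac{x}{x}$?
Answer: $- \frac{2367}{7} \approx -338.14$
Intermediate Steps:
$G{\left(x \right)} = \frac{1}{7}$ ($G{\left(x \right)} = \frac{x \frac{1}{x}}{7} = \frac{1}{7} \cdot 1 = \frac{1}{7}$)
$B{\left(z,X \right)} = \frac{659}{7} + z$ ($B{\left(z,X \right)} = \left(\frac{1}{7} + z\right) + 94 = \frac{659}{7} + z$)
$- B{\left(126 - -118,228 \right)} = - (\frac{659}{7} + \left(126 - -118\right)) = - (\frac{659}{7} + \left(126 + 118\right)) = - (\frac{659}{7} + 244) = \left(-1\right) \frac{2367}{7} = - \frac{2367}{7}$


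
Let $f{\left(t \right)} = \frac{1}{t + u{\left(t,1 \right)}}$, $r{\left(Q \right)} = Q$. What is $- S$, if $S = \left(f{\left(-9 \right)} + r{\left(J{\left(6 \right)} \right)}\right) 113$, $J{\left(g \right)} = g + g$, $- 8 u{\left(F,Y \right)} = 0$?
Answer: $- \frac{12091}{9} \approx -1343.4$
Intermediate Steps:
$u{\left(F,Y \right)} = 0$ ($u{\left(F,Y \right)} = \left(- \frac{1}{8}\right) 0 = 0$)
$J{\left(g \right)} = 2 g$
$f{\left(t \right)} = \frac{1}{t}$ ($f{\left(t \right)} = \frac{1}{t + 0} = \frac{1}{t}$)
$S = \frac{12091}{9}$ ($S = \left(\frac{1}{-9} + 2 \cdot 6\right) 113 = \left(- \frac{1}{9} + 12\right) 113 = \frac{107}{9} \cdot 113 = \frac{12091}{9} \approx 1343.4$)
$- S = \left(-1\right) \frac{12091}{9} = - \frac{12091}{9}$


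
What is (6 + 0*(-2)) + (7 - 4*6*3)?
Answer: -59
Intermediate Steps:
(6 + 0*(-2)) + (7 - 4*6*3) = (6 + 0) + (7 - 24*3) = 6 + (7 - 72) = 6 - 65 = -59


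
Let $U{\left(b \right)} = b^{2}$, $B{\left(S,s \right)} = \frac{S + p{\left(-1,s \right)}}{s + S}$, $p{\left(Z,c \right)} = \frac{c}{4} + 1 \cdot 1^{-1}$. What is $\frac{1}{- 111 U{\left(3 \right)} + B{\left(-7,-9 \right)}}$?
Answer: $- \frac{64}{63903} \approx -0.0010015$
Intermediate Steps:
$p{\left(Z,c \right)} = 1 + \frac{c}{4}$ ($p{\left(Z,c \right)} = c \frac{1}{4} + 1 \cdot 1 = \frac{c}{4} + 1 = 1 + \frac{c}{4}$)
$B{\left(S,s \right)} = \frac{1 + S + \frac{s}{4}}{S + s}$ ($B{\left(S,s \right)} = \frac{S + \left(1 + \frac{s}{4}\right)}{s + S} = \frac{1 + S + \frac{s}{4}}{S + s}$)
$\frac{1}{- 111 U{\left(3 \right)} + B{\left(-7,-9 \right)}} = \frac{1}{- 111 \cdot 3^{2} + \frac{1 - 7 + \frac{1}{4} \left(-9\right)}{-7 - 9}} = \frac{1}{\left(-111\right) 9 + \frac{1 - 7 - \frac{9}{4}}{-16}} = \frac{1}{-999 - - \frac{33}{64}} = \frac{1}{-999 + \frac{33}{64}} = \frac{1}{- \frac{63903}{64}} = - \frac{64}{63903}$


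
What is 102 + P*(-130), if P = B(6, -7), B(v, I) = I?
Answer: 1012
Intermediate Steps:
P = -7
102 + P*(-130) = 102 - 7*(-130) = 102 + 910 = 1012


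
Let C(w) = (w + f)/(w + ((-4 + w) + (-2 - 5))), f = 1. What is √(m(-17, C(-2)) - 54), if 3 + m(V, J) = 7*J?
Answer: 4*I*√795/15 ≈ 7.5189*I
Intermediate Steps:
C(w) = (1 + w)/(-11 + 2*w) (C(w) = (w + 1)/(w + ((-4 + w) + (-2 - 5))) = (1 + w)/(w + ((-4 + w) - 7)) = (1 + w)/(w + (-11 + w)) = (1 + w)/(-11 + 2*w))
m(V, J) = -3 + 7*J
√(m(-17, C(-2)) - 54) = √((-3 + 7*((1 - 2)/(-11 + 2*(-2)))) - 54) = √((-3 + 7*(-1/(-11 - 4))) - 54) = √((-3 + 7*(-1/(-15))) - 54) = √((-3 + 7*(-1/15*(-1))) - 54) = √((-3 + 7*(1/15)) - 54) = √((-3 + 7/15) - 54) = √(-38/15 - 54) = √(-848/15) = 4*I*√795/15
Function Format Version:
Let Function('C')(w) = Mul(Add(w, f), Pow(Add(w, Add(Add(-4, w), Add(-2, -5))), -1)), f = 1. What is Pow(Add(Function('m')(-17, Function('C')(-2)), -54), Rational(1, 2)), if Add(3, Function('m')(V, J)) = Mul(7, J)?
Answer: Mul(Rational(4, 15), I, Pow(795, Rational(1, 2))) ≈ Mul(7.5189, I)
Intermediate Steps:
Function('C')(w) = Mul(Pow(Add(-11, Mul(2, w)), -1), Add(1, w)) (Function('C')(w) = Mul(Add(w, 1), Pow(Add(w, Add(Add(-4, w), Add(-2, -5))), -1)) = Mul(Add(1, w), Pow(Add(w, Add(Add(-4, w), -7)), -1)) = Mul(Add(1, w), Pow(Add(w, Add(-11, w)), -1)) = Mul(Add(1, w), Pow(Add(-11, Mul(2, w)), -1)) = Mul(Pow(Add(-11, Mul(2, w)), -1), Add(1, w)))
Function('m')(V, J) = Add(-3, Mul(7, J))
Pow(Add(Function('m')(-17, Function('C')(-2)), -54), Rational(1, 2)) = Pow(Add(Add(-3, Mul(7, Mul(Pow(Add(-11, Mul(2, -2)), -1), Add(1, -2)))), -54), Rational(1, 2)) = Pow(Add(Add(-3, Mul(7, Mul(Pow(Add(-11, -4), -1), -1))), -54), Rational(1, 2)) = Pow(Add(Add(-3, Mul(7, Mul(Pow(-15, -1), -1))), -54), Rational(1, 2)) = Pow(Add(Add(-3, Mul(7, Mul(Rational(-1, 15), -1))), -54), Rational(1, 2)) = Pow(Add(Add(-3, Mul(7, Rational(1, 15))), -54), Rational(1, 2)) = Pow(Add(Add(-3, Rational(7, 15)), -54), Rational(1, 2)) = Pow(Add(Rational(-38, 15), -54), Rational(1, 2)) = Pow(Rational(-848, 15), Rational(1, 2)) = Mul(Rational(4, 15), I, Pow(795, Rational(1, 2)))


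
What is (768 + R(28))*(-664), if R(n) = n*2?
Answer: -547136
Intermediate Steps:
R(n) = 2*n
(768 + R(28))*(-664) = (768 + 2*28)*(-664) = (768 + 56)*(-664) = 824*(-664) = -547136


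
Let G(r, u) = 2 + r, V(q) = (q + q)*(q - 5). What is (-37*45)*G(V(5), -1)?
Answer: -3330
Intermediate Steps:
V(q) = 2*q*(-5 + q) (V(q) = (2*q)*(-5 + q) = 2*q*(-5 + q))
(-37*45)*G(V(5), -1) = (-37*45)*(2 + 2*5*(-5 + 5)) = -1665*(2 + 2*5*0) = -1665*(2 + 0) = -1665*2 = -3330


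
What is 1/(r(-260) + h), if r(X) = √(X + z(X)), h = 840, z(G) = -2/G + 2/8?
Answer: 72800/61174511 - 2*I*√4389645/183523533 ≈ 0.00119 - 2.2832e-5*I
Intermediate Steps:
z(G) = ¼ - 2/G (z(G) = -2/G + 2*(⅛) = -2/G + ¼ = ¼ - 2/G)
r(X) = √(X + (-8 + X)/(4*X))
1/(r(-260) + h) = 1/(√(1 - 8/(-260) + 4*(-260))/2 + 840) = 1/(√(1 - 8*(-1/260) - 1040)/2 + 840) = 1/(√(1 + 2/65 - 1040)/2 + 840) = 1/(√(-67533/65)/2 + 840) = 1/((I*√4389645/65)/2 + 840) = 1/(I*√4389645/130 + 840) = 1/(840 + I*√4389645/130)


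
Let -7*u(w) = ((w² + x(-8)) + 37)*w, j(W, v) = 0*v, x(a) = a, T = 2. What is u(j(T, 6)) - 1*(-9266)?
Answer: 9266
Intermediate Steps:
j(W, v) = 0
u(w) = -w*(29 + w²)/7 (u(w) = -((w² - 8) + 37)*w/7 = -((-8 + w²) + 37)*w/7 = -(29 + w²)*w/7 = -w*(29 + w²)/7)
u(j(T, 6)) - 1*(-9266) = -⅐*0*(29 + 0²) - 1*(-9266) = -⅐*0*(29 + 0) + 9266 = -⅐*0*29 + 9266 = 0 + 9266 = 9266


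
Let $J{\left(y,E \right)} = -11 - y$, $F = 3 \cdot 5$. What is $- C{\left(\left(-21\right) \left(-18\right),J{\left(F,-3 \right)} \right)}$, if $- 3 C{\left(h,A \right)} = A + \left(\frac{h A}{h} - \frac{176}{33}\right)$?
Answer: $- \frac{172}{9} \approx -19.111$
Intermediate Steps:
$F = 15$
$C{\left(h,A \right)} = \frac{16}{9} - \frac{2 A}{3}$ ($C{\left(h,A \right)} = - \frac{A + \left(\frac{h A}{h} - \frac{176}{33}\right)}{3} = - \frac{A + \left(\frac{A h}{h} - \frac{16}{3}\right)}{3} = - \frac{A + \left(A - \frac{16}{3}\right)}{3} = - \frac{A + \left(- \frac{16}{3} + A\right)}{3} = - \frac{- \frac{16}{3} + 2 A}{3} = \frac{16}{9} - \frac{2 A}{3}$)
$- C{\left(\left(-21\right) \left(-18\right),J{\left(F,-3 \right)} \right)} = - (\frac{16}{9} - \frac{2 \left(-11 - 15\right)}{3}) = - (\frac{16}{9} - - \frac{52}{3}) = - (\frac{16}{9} + \frac{52}{3}) = \left(-1\right) \frac{172}{9} = - \frac{172}{9}$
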